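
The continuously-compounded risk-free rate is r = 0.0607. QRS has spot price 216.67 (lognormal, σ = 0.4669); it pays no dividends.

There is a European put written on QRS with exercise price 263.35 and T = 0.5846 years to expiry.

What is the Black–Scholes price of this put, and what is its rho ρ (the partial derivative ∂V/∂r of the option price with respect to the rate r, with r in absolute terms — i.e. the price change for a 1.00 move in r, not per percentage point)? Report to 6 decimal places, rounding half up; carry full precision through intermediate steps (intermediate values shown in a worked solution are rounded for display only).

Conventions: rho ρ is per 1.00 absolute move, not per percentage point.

price = 55.336321
ρ = -109.095950

σ√T = 0.4669·√0.5846 = 0.356988
d₁ = (ln(S/K) + (r+σ²/2)T) / (σ√T) = (ln(216.67/263.35) + (0.0607+0.4669²/2)·0.5846) / 0.356988 = (-0.195108 + 0.099205) / 0.356988 = -0.268646
d₂ = d₁ − σ√T = -0.268646 − 0.356988 = -0.625633
e^{−rT} = 0.965137
N(−d₁) = 0.605899,  N(−d₂) = 0.734222
Put price V = K·e^{−rT}·N(−d₂) − S·N(−d₁) = 186.616405 − 131.280084 = 55.336321
ρ = −K·T·e^{−rT}·N(−d₂) = -109.095950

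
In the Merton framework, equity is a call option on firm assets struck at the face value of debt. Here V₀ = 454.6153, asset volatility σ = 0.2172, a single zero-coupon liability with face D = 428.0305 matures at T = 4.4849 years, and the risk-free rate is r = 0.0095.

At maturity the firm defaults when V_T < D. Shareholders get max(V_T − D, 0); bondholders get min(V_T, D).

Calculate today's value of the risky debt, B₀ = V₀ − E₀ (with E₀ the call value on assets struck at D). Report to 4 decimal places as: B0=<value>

B0=351.8213

With assets at 454.6153 and a single debt payment of 428.0305 at 4.4849 years:
d₁ = [ln(V₀/D) + (r + σ²/2)T] / (σ√T)
   = [ln(454.6153/428.0305) + (0.0095 + 0.5·0.2172²)·4.4849] / (0.2172·√4.4849)
   = [0.060257 + 0.148396] / 0.459977 = 0.453616
d₂ = d₁ − σ√T = 0.453616 − 0.459977 = -0.006361
N(d₁) = 0.674948,  N(d₂) = 0.497462,  e^(−rT) = 0.958288
E₀ = V₀·N(d₁) − D·e^(−rT)·N(d₂)
   = 454.6153·0.674948 − 428.0305·0.958288·0.497462 = 102.793987
B₀ = V₀ − E₀ = 454.6153 − 102.793987 = 351.821313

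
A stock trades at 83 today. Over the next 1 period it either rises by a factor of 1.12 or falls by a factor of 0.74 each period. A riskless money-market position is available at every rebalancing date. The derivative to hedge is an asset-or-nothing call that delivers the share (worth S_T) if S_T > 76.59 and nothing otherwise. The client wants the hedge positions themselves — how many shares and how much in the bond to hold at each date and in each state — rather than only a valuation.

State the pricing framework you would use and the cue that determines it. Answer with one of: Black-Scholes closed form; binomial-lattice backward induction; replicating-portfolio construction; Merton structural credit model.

Key observation: a price alone would not answer the question — the per-node share/bond construction on the spot-83, 1.12/0.74 tree is required, and only the replicating-portfolio method yields it.

framework: replicating-portfolio construction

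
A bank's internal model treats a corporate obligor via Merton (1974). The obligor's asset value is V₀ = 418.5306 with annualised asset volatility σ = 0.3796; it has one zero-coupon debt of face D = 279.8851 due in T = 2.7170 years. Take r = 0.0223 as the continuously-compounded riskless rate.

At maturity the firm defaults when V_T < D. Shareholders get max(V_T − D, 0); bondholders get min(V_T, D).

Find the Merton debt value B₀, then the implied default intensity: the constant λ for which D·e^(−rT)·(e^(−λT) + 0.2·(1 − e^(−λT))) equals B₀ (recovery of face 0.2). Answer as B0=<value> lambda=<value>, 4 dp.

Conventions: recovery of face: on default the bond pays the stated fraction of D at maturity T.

B0=236.4680 lambda=0.0504

Equity is a call on the firm's assets struck at D = 279.8851:
d₁ = [ln(V₀/D) + (r + σ²/2)T] / (σ√T)
   = [ln(418.5306/279.8851) + (0.0223 + 0.5·0.3796²)·2.7170] / (0.3796·√2.7170)
   = [0.402371 + 0.256344] / 0.625707 = 1.052752
d₂ = d₁ − σ√T = 1.052752 − 0.625707 = 0.427045
N(d₁) = 0.853773,  N(d₂) = 0.665327,  e^(−rT) = 0.941210
E₀ = V₀·N(d₁) − D·e^(−rT)·N(d₂)
   = 418.5306·0.853773 − 279.8851·0.941210·0.665327 = 182.062550
B₀ = V₀ − E₀ = 418.5306 − 182.062550 = 236.468050
e^(−λT) = (B₀·e^(rT)/D − 0.2)/(1 − 0.2) = (236.4680·1.062462/279.8851 − 0.2)/0.8 = 0.87206011
λ = −ln(0.87206011)/2.7170 = 0.050385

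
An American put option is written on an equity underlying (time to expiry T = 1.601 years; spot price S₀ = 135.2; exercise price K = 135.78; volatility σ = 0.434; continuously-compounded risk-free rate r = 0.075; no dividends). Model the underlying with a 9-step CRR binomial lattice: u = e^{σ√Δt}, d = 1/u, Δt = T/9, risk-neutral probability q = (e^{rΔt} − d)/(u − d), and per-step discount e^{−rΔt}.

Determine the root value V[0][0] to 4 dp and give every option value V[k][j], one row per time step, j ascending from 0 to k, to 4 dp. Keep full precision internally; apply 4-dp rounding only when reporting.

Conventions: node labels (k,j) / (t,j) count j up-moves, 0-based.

price = 23.3833
tree:
23.3833
32.5153 14.5506
43.9754 21.5175 7.7221
57.7095 30.9325 12.3402 3.1432
70.7685 43.0392 19.2208 5.5406 0.7424
81.6430 57.7095 28.9995 9.6035 1.4778 0.0000
90.6986 70.7685 42.0274 16.2794 2.9414 0.0000 0.0000
98.2395 81.6430 57.7095 26.7589 5.8547 0.0000 0.0000 0.0000
104.5189 90.6986 70.7685 42.0274 11.6533 0.0000 0.0000 0.0000 0.0000
109.7480 98.2395 81.6430 57.7095 23.1951 0.0000 0.0000 0.0000 0.0000 0.0000

Δt=0.17789  u=1.20087  d=0.83273  q=0.49085  discount=0.98675
step 9 (expiry): payoffs max(K−S,0) = 109.7480 98.2395 81.6430 57.7095 23.1951 0.0000 0.0000 0.0000 0.0000 0.0000
k=8: (k=8,j=0): S=31.2611, K−S=104.5189, hold=102.7194 ⇒ V=104.5189 exercise | (k=8,j=1): S=45.0814, K−S=90.6986, hold=88.8991 ⇒ V=90.6986 exercise | (k=8,j=2): S=65.0115, K−S=70.7685, hold=68.9690 ⇒ V=70.7685 exercise | (k=8,j=3): S=93.7526, K−S=42.0274, hold=40.2279 ⇒ V=42.0274 exercise | (k=8,j=4): S=135.2000, K−S=0.5800, hold=11.6533 ⇒ V=11.6533 continue | (k=8,j=5): S=194.9709, K−S=0.0000, hold=0.0000 ⇒ V=0.0000 continue | (k=8,j=6): S=281.1661, K−S=0.0000, hold=0.0000 ⇒ V=0.0000 continue | (k=8,j=7): S=405.4676, K−S=0.0000, hold=0.0000 ⇒ V=0.0000 continue | (k=8,j=8): S=584.7219, K−S=0.0000, hold=0.0000 ⇒ V=0.0000 continue
k=7: (k=7,j=0): S=37.5405, K−S=98.2395, hold=96.4400 ⇒ V=98.2395 exercise | (k=7,j=1): S=54.1370, K−S=81.6430, hold=79.8435 ⇒ V=81.6430 exercise | (k=7,j=2): S=78.0705, K−S=57.7095, hold=55.9100 ⇒ V=57.7095 exercise | (k=7,j=3): S=112.5849, K−S=23.1951, hold=26.7589 ⇒ V=26.7589 continue | (k=7,j=4): S=162.3578, K−S=0.0000, hold=5.8547 ⇒ V=5.8547 continue | (k=7,j=5): S=234.1351, K−S=0.0000, hold=0.0000 ⇒ V=0.0000 continue | (k=7,j=6): S=337.6444, K−S=0.0000, hold=0.0000 ⇒ V=0.0000 continue | (k=7,j=7): S=486.9146, K−S=0.0000, hold=0.0000 ⇒ V=0.0000 continue
k=6: (k=6,j=0): S=45.0814, K−S=90.6986, hold=88.8991 ⇒ V=90.6986 exercise | (k=6,j=1): S=65.0115, K−S=70.7685, hold=68.9690 ⇒ V=70.7685 exercise | (k=6,j=2): S=93.7526, K−S=42.0274, hold=41.9539 ⇒ V=42.0274 exercise | (k=6,j=3): S=135.2000, K−S=0.5800, hold=16.2794 ⇒ V=16.2794 continue | (k=6,j=4): S=194.9709, K−S=0.0000, hold=2.9414 ⇒ V=2.9414 continue | (k=6,j=5): S=281.1661, K−S=0.0000, hold=0.0000 ⇒ V=0.0000 continue | (k=6,j=6): S=405.4676, K−S=0.0000, hold=0.0000 ⇒ V=0.0000 continue
k=5: (k=5,j=0): S=54.1370, K−S=81.6430, hold=79.8435 ⇒ V=81.6430 exercise | (k=5,j=1): S=78.0705, K−S=57.7095, hold=55.9100 ⇒ V=57.7095 exercise | (k=5,j=2): S=112.5849, K−S=23.1951, hold=28.9995 ⇒ V=28.9995 continue | (k=5,j=3): S=162.3578, K−S=0.0000, hold=9.6035 ⇒ V=9.6035 continue | (k=5,j=4): S=234.1351, K−S=0.0000, hold=1.4778 ⇒ V=1.4778 continue | (k=5,j=5): S=337.6444, K−S=0.0000, hold=0.0000 ⇒ V=0.0000 continue
k=4: (k=4,j=0): S=65.0115, K−S=70.7685, hold=68.9690 ⇒ V=70.7685 exercise | (k=4,j=1): S=93.7526, K−S=42.0274, hold=43.0392 ⇒ V=43.0392 continue | (k=4,j=2): S=135.2000, K−S=0.5800, hold=19.2208 ⇒ V=19.2208 continue | (k=4,j=3): S=194.9709, K−S=0.0000, hold=5.5406 ⇒ V=5.5406 continue | (k=4,j=4): S=281.1661, K−S=0.0000, hold=0.7424 ⇒ V=0.7424 continue
k=3: (k=3,j=0): S=78.0705, K−S=57.7095, hold=56.4001 ⇒ V=57.7095 exercise | (k=3,j=1): S=112.5849, K−S=23.1951, hold=30.9325 ⇒ V=30.9325 continue | (k=3,j=2): S=162.3578, K−S=0.0000, hold=12.3402 ⇒ V=12.3402 continue | (k=3,j=3): S=234.1351, K−S=0.0000, hold=3.1432 ⇒ V=3.1432 continue
k=2: (k=2,j=0): S=93.7526, K−S=42.0274, hold=43.9754 ⇒ V=43.9754 continue | (k=2,j=1): S=135.2000, K−S=0.5800, hold=21.5175 ⇒ V=21.5175 continue | (k=2,j=2): S=194.9709, K−S=0.0000, hold=7.7221 ⇒ V=7.7221 continue
k=1: (k=1,j=0): S=112.5849, K−S=23.1951, hold=32.5153 ⇒ V=32.5153 continue | (k=1,j=1): S=162.3578, K−S=0.0000, hold=14.5506 ⇒ V=14.5506 continue
k=0: (k=0,j=0): S=135.2000, K−S=0.5800, hold=23.3833 ⇒ V=23.3833 continue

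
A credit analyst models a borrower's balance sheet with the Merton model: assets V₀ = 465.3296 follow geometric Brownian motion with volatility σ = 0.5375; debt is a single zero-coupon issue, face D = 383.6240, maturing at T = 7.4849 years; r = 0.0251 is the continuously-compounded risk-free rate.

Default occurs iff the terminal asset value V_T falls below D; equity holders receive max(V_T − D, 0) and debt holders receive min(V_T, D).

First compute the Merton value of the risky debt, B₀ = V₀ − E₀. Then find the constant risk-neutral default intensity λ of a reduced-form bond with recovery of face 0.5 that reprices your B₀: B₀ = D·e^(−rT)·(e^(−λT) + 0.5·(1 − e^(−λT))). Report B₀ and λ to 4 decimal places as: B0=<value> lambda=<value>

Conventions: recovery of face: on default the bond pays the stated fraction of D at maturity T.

Apply the equity-as-call identities (strike 383.6240, horizon 7.4849 years):
d₁ = [ln(V₀/D) + (r + σ²/2)T] / (σ√T)
   = [ln(465.3296/383.6240) + (0.0251 + 0.5·0.5375²)·7.4849] / (0.5375·√7.4849)
   = [0.193083 + 1.269088] / 1.470522 = 0.994321
d₂ = d₁ − σ√T = 0.994321 − 1.470522 = -0.476200
N(d₁) = 0.839967,  N(d₂) = 0.316966,  e^(−rT) = 0.828722
E₀ = V₀·N(d₁) − D·e^(−rT)·N(d₂)
   = 465.3296·0.839967 − 383.6240·0.828722·0.316966 = 290.092434
B₀ = V₀ − E₀ = 465.3296 − 290.092434 = 175.237166
e^(−λT) = (B₀·e^(rT)/D − 0.5)/(1 − 0.5) = (175.2372·1.206678/383.6240 − 0.5)/0.5 = 0.10240676
λ = −ln(0.10240676)/7.4849 = 0.304453

B0=175.2372 lambda=0.3045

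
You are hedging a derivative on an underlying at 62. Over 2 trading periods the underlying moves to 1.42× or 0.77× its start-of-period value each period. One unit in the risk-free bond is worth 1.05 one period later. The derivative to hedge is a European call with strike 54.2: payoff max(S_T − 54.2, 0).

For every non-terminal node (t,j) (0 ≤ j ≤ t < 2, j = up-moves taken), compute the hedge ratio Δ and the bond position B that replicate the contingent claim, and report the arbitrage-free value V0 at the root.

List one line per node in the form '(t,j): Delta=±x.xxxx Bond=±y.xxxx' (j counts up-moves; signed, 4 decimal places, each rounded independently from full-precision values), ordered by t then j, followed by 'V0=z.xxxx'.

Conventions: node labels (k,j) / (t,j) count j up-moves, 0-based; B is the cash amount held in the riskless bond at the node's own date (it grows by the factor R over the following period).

Since d<R<u, set p* = (R−d)/(u−d) = 0.4308; price each node as the discounted p*-expectation of its children.
Expiry values: V(2,0)=0.0000, V(2,1)=13.5908, V(2,2)=70.8168
Node (1,0) S=47.7400: V=(p*·13.5908+(1−p*)·0.0000)/1.05=5.5757; Δ=(13.5908−0.0000)/(67.7908−36.7598)=0.4380; B=V−Δ·S=-15.3332
Node (1,1) S=88.0400: V=(p*·70.8168+(1−p*)·13.5908)/1.05=36.4210; Δ=(70.8168−13.5908)/(125.0168−67.7908)=1.0000; B=V−Δ·S=-51.6190
Node (0,0) S=62.0000: V=(p*·36.4210+(1−p*)·5.5757)/1.05=17.9647; Δ=(36.4210−5.5757)/(88.0400−47.7400)=0.7654; B=V−Δ·S=-29.4896
Sanity check at the root: Δ(0,0)·S0 + B(0,0) reproduces V0 = 17.9647.

(0,0): Delta=0.7654 Bond=-29.4896
(1,0): Delta=0.4380 Bond=-15.3332
(1,1): Delta=1.0000 Bond=-51.6190
V0=17.9647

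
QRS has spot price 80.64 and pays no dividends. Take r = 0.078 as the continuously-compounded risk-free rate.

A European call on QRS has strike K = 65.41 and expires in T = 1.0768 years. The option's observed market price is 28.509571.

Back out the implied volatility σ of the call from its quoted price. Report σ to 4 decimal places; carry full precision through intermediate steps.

sigma = 0.5696

At σ = 0.5696 the Black–Scholes value reproduces the quote:
σ√T = 0.5696·√1.0768 = 0.591068
d₁ = (ln(S/K) + (r+σ²/2)T) / (σ√T) = (ln(80.64/65.41) + (0.078+0.5696²/2)·1.0768) / 0.591068 = (0.209320 + 0.258671) / 0.591068 = 0.791771
d₂ = d₁ − σ√T = 0.791771 − 0.591068 = 0.200703
e^{−rT} = 0.919440
N(d₁) = 0.785753,  N(d₂) = 0.579535
V = S·N(d₁) − K·e^{−rT}·N(d₂) = 63.363122 − 34.853551 = 28.509571 (equal to the quote); since ∂V/∂σ > 0 for all σ, the implied volatility is unique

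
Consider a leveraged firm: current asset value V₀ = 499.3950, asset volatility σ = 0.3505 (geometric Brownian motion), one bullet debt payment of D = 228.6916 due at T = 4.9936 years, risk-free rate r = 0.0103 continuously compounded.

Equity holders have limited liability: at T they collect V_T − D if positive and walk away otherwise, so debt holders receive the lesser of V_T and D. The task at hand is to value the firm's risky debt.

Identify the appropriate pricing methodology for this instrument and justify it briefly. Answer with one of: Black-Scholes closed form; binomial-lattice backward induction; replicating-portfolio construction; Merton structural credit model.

Key observation: the question is about default risk generated by asset-value dynamics against a debt face of 228.6916 — the structural framework prices exactly that.

framework: Merton structural credit model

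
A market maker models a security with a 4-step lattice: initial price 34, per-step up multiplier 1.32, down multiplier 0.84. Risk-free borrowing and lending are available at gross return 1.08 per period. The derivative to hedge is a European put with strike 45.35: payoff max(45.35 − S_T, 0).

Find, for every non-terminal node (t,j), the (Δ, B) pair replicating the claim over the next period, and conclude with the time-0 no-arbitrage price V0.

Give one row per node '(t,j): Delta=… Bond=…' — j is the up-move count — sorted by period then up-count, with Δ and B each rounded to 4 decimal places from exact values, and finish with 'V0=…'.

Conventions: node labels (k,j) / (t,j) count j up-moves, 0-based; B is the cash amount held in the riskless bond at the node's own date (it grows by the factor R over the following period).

(0,0): Delta=-0.4008 Bond=19.3570
(1,0): Delta=-0.6820 Bond=28.9372
(1,1): Delta=-0.2219 Bond=12.8740
(2,0): Delta=-1.0000 Bond=38.8803
(2,1): Delta=-0.4797 Bond=23.6240
(2,2): Delta=-0.0578 Bond=4.1839
(3,0): Delta=-1.0000 Bond=41.9907
(3,1): Delta=-1.0000 Bond=41.9907
(3,2): Delta=-0.1486 Bond=9.0371
(3,3): Delta=0.0000 Bond=0.0000
V0=5.7293

Since d<R<u, set p* = (R−d)/(u−d) = 0.5000; price each node as the discounted p*-expectation of its children.
Payoffs at expiry: V(4,0)=28.4224, V(4,1)=18.7494, V(4,2)=3.5491, V(4,3)=0.0000, V(4,4)=0.0000
Node (3,0) S=20.1519: V=(p*·18.7494+(1−p*)·28.4224)/1.08=21.8388; Δ=(18.7494−28.4224)/(26.6006−16.9276)=-1.0000; B=V−Δ·S=41.9907
Node (3,1) S=31.6673: V=(p*·3.5491+(1−p*)·18.7494)/1.08=10.3234; Δ=(3.5491−18.7494)/(41.8009−26.6006)=-1.0000; B=V−Δ·S=41.9907
Node (3,2) S=49.7629: V=(p*·0.0000+(1−p*)·3.5491)/1.08=1.6431; Δ=(0.0000−3.5491)/(65.6871−41.8009)=-0.1486; B=V−Δ·S=9.0371
Node (3,3) S=78.1989: V=(p*·0.0000+(1−p*)·0.0000)/1.08=0.0000; Δ=(0.0000−0.0000)/(103.2226−65.6871)=0.0000; B=V−Δ·S=0.0000
Node (2,0) S=23.9904: V=(p*·10.3234+(1−p*)·21.8388)/1.08=14.8899; Δ=(10.3234−21.8388)/(31.6673−20.1519)=-1.0000; B=V−Δ·S=38.8803
Node (2,1) S=37.6992: V=(p*·1.6431+(1−p*)·10.3234)/1.08=5.5401; Δ=(1.6431−10.3234)/(49.7629−31.6673)=-0.4797; B=V−Δ·S=23.6240
Node (2,2) S=59.2416: V=(p*·0.0000+(1−p*)·1.6431)/1.08=0.7607; Δ=(0.0000−1.6431)/(78.1989−49.7629)=-0.0578; B=V−Δ·S=4.1839
Node (1,0) S=28.5600: V=(p*·5.5401+(1−p*)·14.8899)/1.08=9.4583; Δ=(5.5401−14.8899)/(37.6992−23.9904)=-0.6820; B=V−Δ·S=28.9372
Node (1,1) S=44.8800: V=(p*·0.7607+(1−p*)·5.5401)/1.08=2.9170; Δ=(0.7607−5.5401)/(59.2416−37.6992)=-0.2219; B=V−Δ·S=12.8740
Node (0,0) S=34.0000: V=(p*·2.9170+(1−p*)·9.4583)/1.08=5.7293; Δ=(2.9170−9.4583)/(44.8800−28.5600)=-0.4008; B=V−Δ·S=19.3570
Sanity check at the root: Δ(0,0)·S0 + B(0,0) reproduces V0 = 5.7293.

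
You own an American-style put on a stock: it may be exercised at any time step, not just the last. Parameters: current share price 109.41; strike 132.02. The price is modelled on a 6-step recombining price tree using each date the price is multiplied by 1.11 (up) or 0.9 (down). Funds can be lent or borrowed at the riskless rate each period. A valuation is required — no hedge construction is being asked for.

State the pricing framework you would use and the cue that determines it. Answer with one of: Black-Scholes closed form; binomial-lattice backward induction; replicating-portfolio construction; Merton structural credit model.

framework: binomial-lattice backward induction

Key observation: the put (strike 132.02 on spot 109.41) is American-style on a 6-step discrete price model, so the early-exercise decision at every node requires stepwise backward valuation — a closed form cannot price the exercise right.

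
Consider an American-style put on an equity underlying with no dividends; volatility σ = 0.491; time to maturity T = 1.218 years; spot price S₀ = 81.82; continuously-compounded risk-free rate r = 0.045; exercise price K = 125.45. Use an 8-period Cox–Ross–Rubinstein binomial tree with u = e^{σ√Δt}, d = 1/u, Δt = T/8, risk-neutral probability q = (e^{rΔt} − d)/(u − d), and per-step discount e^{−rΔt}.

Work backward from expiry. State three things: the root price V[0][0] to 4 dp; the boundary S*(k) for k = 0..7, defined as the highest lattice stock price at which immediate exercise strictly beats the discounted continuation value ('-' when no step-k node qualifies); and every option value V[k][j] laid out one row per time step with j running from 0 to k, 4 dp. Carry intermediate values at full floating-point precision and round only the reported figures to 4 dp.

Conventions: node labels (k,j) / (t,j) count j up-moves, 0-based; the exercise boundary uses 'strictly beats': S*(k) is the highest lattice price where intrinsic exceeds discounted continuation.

Δt=0.15225  u=1.21117  d=0.82565  q=0.47008  discount=0.99317
step 8 (expiry): payoffs max(K−S,0) = 107.7804 99.5300 87.4273 69.6735 43.6300 5.4261 0.0000 0.0000 0.0000
step 7: (k=7,j=0): S=21.4009, K−S=104.0491, hold=103.1926 ⇒ V=104.0491 exercise | (k=7,j=1): S=31.3935, K−S=94.0565, hold=93.2000 ⇒ V=94.0565 exercise | (k=7,j=2): S=46.0519, K−S=79.3981, hold=78.5416 ⇒ V=79.3981 exercise | (k=7,j=3): S=67.5547, K−S=57.8953, hold=57.0388 ⇒ V=57.8953 exercise | (k=7,j=4): S=99.0977, K−S=26.3523, hold=25.4958 ⇒ V=26.3523 exercise | (k=7,j=5): S=145.3689, K−S=0.0000, hold=2.8558 ⇒ V=2.8558 continue | (k=7,j=6): S=213.2454, K−S=0.0000, hold=0.0000 ⇒ V=0.0000 continue | (k=7,j=7): S=312.8152, K−S=0.0000, hold=0.0000 ⇒ V=0.0000 continue  boundary S*=99.0977
step 6: (k=6,j=0): S=25.9200, K−S=99.5300, hold=98.6734 ⇒ V=99.5300 exercise | (k=6,j=1): S=38.0227, K−S=87.4273, hold=86.5707 ⇒ V=87.4273 exercise | (k=6,j=2): S=55.7765, K−S=69.6735, hold=68.8169 ⇒ V=69.6735 exercise | (k=6,j=3): S=81.8200, K−S=43.6300, hold=42.7734 ⇒ V=43.6300 exercise | (k=6,j=4): S=120.0239, K−S=5.4261, hold=15.2025 ⇒ V=15.2025 continue | (k=6,j=5): S=176.0661, K−S=0.0000, hold=1.5030 ⇒ V=1.5030 continue | (k=6,j=6): S=258.2758, K−S=0.0000, hold=0.0000 ⇒ V=0.0000 continue  boundary S*=81.8200
step 5: (k=5,j=0): S=31.3935, K−S=94.0565, hold=93.2000 ⇒ V=94.0565 exercise | (k=5,j=1): S=46.0519, K−S=79.3981, hold=78.5416 ⇒ V=79.3981 exercise | (k=5,j=2): S=67.5547, K−S=57.8953, hold=57.0388 ⇒ V=57.8953 exercise | (k=5,j=3): S=99.0977, K−S=26.3523, hold=30.0601 ⇒ V=30.0601 continue | (k=5,j=4): S=145.3689, K−S=0.0000, hold=8.7028 ⇒ V=8.7028 continue | (k=5,j=5): S=213.2454, K−S=0.0000, hold=0.7910 ⇒ V=0.7910 continue  boundary S*=67.5547
step 4: (k=4,j=0): S=38.0227, K−S=87.4273, hold=86.5707 ⇒ V=87.4273 exercise | (k=4,j=1): S=55.7765, K−S=69.6735, hold=68.8169 ⇒ V=69.6735 exercise | (k=4,j=2): S=81.8200, K−S=43.6300, hold=44.5045 ⇒ V=44.5045 continue | (k=4,j=3): S=120.0239, K−S=5.4261, hold=19.8837 ⇒ V=19.8837 continue | (k=4,j=4): S=176.0661, K−S=0.0000, hold=4.9496 ⇒ V=4.9496 continue  boundary S*=55.7765
step 3: (k=3,j=0): S=46.0519, K−S=79.3981, hold=78.5416 ⇒ V=79.3981 exercise | (k=3,j=1): S=67.5547, K−S=57.8953, hold=57.4471 ⇒ V=57.8953 exercise | (k=3,j=2): S=99.0977, K−S=26.3523, hold=32.7058 ⇒ V=32.7058 continue | (k=3,j=3): S=145.3689, K−S=0.0000, hold=12.7756 ⇒ V=12.7756 continue  boundary S*=67.5547
step 2: (k=2,j=0): S=55.7765, K−S=69.6735, hold=68.8169 ⇒ V=69.6735 exercise | (k=2,j=1): S=81.8200, K−S=43.6300, hold=45.7397 ⇒ V=45.7397 continue | (k=2,j=2): S=120.0239, K−S=5.4261, hold=23.1776 ⇒ V=23.1776 continue  boundary S*=55.7765
step 1: (k=1,j=0): S=67.5547, K−S=57.8953, hold=58.0237 ⇒ V=58.0237 continue | (k=1,j=1): S=99.0977, K−S=26.3523, hold=34.8938 ⇒ V=34.8938 continue  boundary S*=-
step 0: (k=0,j=0): S=81.8200, K−S=43.6300, hold=46.8288 ⇒ V=46.8288 continue  boundary S*=-

price = 46.8288
boundary = - - 55.7765 67.5547 55.7765 67.5547 81.8200 99.0977
tree:
46.8288
58.0237 34.8938
69.6735 45.7397 23.1776
79.3981 57.8953 32.7058 12.7756
87.4273 69.6735 44.5045 19.8837 4.9496
94.0565 79.3981 57.8953 30.0601 8.7028 0.7910
99.5300 87.4273 69.6735 43.6300 15.2025 1.5030 0.0000
104.0491 94.0565 79.3981 57.8953 26.3523 2.8558 0.0000 0.0000
107.7804 99.5300 87.4273 69.6735 43.6300 5.4261 0.0000 0.0000 0.0000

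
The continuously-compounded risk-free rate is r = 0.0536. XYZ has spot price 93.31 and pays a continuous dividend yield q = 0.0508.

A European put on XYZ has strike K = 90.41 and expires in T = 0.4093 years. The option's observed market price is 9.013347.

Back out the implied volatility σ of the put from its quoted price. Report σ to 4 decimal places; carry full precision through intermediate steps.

At σ = 0.4556 the Black–Scholes value reproduces the quote:
σ√T = 0.4556·√0.4093 = 0.291477
d₁ = (ln(S/K) + (r−q+σ²/2)T) / (σ√T) = (ln(93.31/90.41) + (0.0536−0.0508+0.4556²/2)·0.4093) / 0.291477 = (0.031572 + 0.043626) / 0.291477 = 0.257989
d₂ = d₁ − σ√T = 0.257989 − 0.291477 = -0.033488
e^{−rT} = 0.978300
e^{−qT} = 0.979422
N(−d₁) = 0.398208,  N(−d₂) = 0.513357
V = K·e^{−rT}·N(−d₂) − S·e^{−qT}·N(−d₁) = 45.405503 − 36.392156 = 9.013347 (matching the quote); vega is positive throughout, so no other σ reproduces this price

sigma = 0.4556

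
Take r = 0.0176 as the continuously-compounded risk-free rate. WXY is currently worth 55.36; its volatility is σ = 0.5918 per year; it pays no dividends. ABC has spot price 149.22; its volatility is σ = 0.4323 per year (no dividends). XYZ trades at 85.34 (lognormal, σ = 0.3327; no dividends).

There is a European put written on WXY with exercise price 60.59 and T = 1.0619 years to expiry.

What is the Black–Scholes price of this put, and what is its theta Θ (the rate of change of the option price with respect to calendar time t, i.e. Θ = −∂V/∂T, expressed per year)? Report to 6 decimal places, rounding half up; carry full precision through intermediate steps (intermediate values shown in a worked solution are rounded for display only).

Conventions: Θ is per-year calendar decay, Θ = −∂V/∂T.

price = 15.900645
Θ = -5.536656

σ√T = 0.5918·√1.0619 = 0.609841
d₁ = (ln(S/K) + (r+σ²/2)T) / (σ√T) = (ln(55.36/60.59) + (0.0176+0.5918²/2)·1.0619) / 0.609841 = (-0.090273 + 0.204643) / 0.609841 = 0.187541
d₂ = d₁ − σ√T = 0.187541 − 0.609841 = -0.422301
e^{−rT} = 0.981484
N(−d₁) = 0.425618,  N(−d₂) = 0.663597
Put price V = K·e^{−rT}·N(−d₂) − S·N(−d₁) = 39.462878 − 23.562233 = 15.900645
φ(d₁) = (1/√(2π))·e^{−d₁²/2} = 0.391988
Θ = −S·φ(d₁)·σ/(2√T) + r·K·e^{−rT}·N(−d₂) = −6.231203 + 0.694547 = -5.536656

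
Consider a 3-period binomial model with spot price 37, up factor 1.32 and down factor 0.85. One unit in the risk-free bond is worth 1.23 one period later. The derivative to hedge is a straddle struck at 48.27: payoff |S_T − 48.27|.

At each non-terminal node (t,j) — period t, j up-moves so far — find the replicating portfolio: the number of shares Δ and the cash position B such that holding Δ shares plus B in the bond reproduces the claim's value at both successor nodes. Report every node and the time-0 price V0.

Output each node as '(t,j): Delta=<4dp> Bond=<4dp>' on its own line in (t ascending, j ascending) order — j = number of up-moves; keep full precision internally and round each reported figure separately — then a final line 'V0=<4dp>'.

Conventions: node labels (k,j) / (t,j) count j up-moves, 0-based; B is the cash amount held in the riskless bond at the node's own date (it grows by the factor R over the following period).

No-arbitrage ⇒ martingale measure with p* = (R−d)/(u−d) = 0.8085.
At maturity the claim pays: V(3,0)=25.5474, V(3,1)=12.9831, V(3,2)=6.5285, V(3,3)=36.8288
Node (2,0) S=26.7325: V=(p*·12.9831+(1−p*)·25.5474)/1.23=12.5114; Δ=(12.9831−25.5474)/(35.2869−22.7226)=-1.0000; B=V−Δ·S=39.2439
Node (2,1) S=41.5140: V=(p*·6.5285+(1−p*)·12.9831)/1.23=6.3126; Δ=(6.5285−12.9831)/(54.7985−35.2869)=-0.3308; B=V−Δ·S=20.0458
Node (2,2) S=64.4688: V=(p*·36.8288+(1−p*)·6.5285)/1.23=25.2249; Δ=(36.8288−6.5285)/(85.0988−54.7985)=1.0000; B=V−Δ·S=-39.2439
Node (1,0) S=31.4500: V=(p*·6.3126+(1−p*)·12.5114)/1.23=6.0972; Δ=(6.3126−12.5114)/(41.5140−26.7325)=-0.4194; B=V−Δ·S=19.2862
Node (1,1) S=48.8400: V=(p*·25.2249+(1−p*)·6.3126)/1.23=17.5637; Δ=(25.2249−6.3126)/(64.4688−41.5140)=0.8239; B=V−Δ·S=-22.6752
Node (0,0) S=37.0000: V=(p*·17.5637+(1−p*)·6.0972)/1.23=12.4943; Δ=(17.5637−6.0972)/(48.8400−31.4500)=0.6594; B=V−Δ·S=-11.9025
Check: Δ(0,0)·S0 + B(0,0) = 12.4943 = V0.

(0,0): Delta=0.6594 Bond=-11.9025
(1,0): Delta=-0.4194 Bond=19.2862
(1,1): Delta=0.8239 Bond=-22.6752
(2,0): Delta=-1.0000 Bond=39.2439
(2,1): Delta=-0.3308 Bond=20.0458
(2,2): Delta=1.0000 Bond=-39.2439
V0=12.4943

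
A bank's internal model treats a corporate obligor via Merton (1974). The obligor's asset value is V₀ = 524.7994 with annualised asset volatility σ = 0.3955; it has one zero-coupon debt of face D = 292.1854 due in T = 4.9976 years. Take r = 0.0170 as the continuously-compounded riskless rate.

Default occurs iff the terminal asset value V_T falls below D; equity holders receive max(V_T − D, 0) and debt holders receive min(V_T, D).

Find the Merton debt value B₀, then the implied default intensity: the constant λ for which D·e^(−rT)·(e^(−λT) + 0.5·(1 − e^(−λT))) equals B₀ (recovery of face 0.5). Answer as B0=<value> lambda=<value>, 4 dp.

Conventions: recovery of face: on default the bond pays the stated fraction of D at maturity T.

B0=227.8460 lambda=0.0720

Apply the equity-as-call identities (strike 292.1854, horizon 4.9976 years):
d₁ = [ln(V₀/D) + (r + σ²/2)T] / (σ√T)
   = [ln(524.7994/292.1854) + (0.0170 + 0.5·0.3955²)·4.9976] / (0.3955·√4.9976)
   = [0.585628 + 0.475822] / 0.884153 = 1.200528
d₂ = d₁ − σ√T = 1.200528 − 0.884153 = 0.316375
N(d₁) = 0.885033,  N(d₂) = 0.624141,  e^(−rT) = 0.918550
E₀ = V₀·N(d₁) − D·e^(−rT)·N(d₂)
   = 524.7994·0.885033 − 292.1854·0.918550·0.624141 = 296.953419
B₀ = V₀ − E₀ = 524.7994 − 296.953419 = 227.845981
e^(−λT) = (B₀·e^(rT)/D − 0.5)/(1 − 0.5) = (227.8460·1.088673/292.1854 − 0.5)/0.5 = 0.69789256
λ = −ln(0.69789256)/4.9976 = 0.071973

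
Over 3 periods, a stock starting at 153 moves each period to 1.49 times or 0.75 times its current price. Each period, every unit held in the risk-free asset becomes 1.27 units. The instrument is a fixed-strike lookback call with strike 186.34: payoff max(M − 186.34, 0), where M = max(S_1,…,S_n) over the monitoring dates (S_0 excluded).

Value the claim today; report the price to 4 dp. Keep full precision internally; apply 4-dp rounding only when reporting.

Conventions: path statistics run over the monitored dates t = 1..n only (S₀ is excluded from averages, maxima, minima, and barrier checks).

price = 76.2268

Under the martingale measure an up-move has probability p* = 0.7027; value the claim as the probability-weighted average of per-path payoffs, discounted 3 periods at R = 1.27.
Enumerate all 2^3 = 8 price paths (U = up ×1.49, D = down ×0.75); each path with k up-moves has probability p*^k·(1−p*)^(3−k).
DDD: M=114.7500, payoff=0.0000, prob=0.026277
UDD: M=227.9700, payoff=41.6300, prob=0.062109
DUD: M=170.9775, payoff=0.0000, prob=0.062109
UUD: M=339.6753, payoff=153.3353, prob=0.146803
DDU: M=128.2331, payoff=0.0000, prob=0.062109
UDU: M=254.7565, payoff=68.4165, prob=0.146803
DUU: M=254.7565, payoff=68.4165, prob=0.146803
UUU: M=506.1162, payoff=319.7762, prob=0.346988
Price = Σ prob·payoff / R^3 = 156.141700 / 2.048383 = 76.2268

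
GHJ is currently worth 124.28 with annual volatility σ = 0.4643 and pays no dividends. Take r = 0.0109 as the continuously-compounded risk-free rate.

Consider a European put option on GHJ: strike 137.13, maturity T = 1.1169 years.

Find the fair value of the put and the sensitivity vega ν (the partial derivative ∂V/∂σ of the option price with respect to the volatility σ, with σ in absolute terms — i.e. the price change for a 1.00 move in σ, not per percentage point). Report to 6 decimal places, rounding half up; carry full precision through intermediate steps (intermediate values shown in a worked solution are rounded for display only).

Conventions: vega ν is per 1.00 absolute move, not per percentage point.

σ√T = 0.4643·√1.1169 = 0.490688
d₁ = (ln(S/K) + (r+σ²/2)T) / (σ√T) = (ln(124.28/137.13) + (0.0109+0.4643²/2)·1.1169) / 0.490688 = (-0.098392 + 0.132562) / 0.490688 = 0.069636
d₂ = d₁ − σ√T = 0.069636 − 0.490688 = -0.421053
e^{−rT} = 0.987900
N(−d₁) = 0.472242,  N(−d₂) = 0.663142
Put price V = K·e^{−rT}·N(−d₂) − S·N(−d₁) = 89.836248 − 58.690207 = 31.146041
φ(d₁) = (1/√(2π))·e^{−d₁²/2} = 0.397976
ν = S·φ(d₁)·√T = 52.271562

price = 31.146041
ν = 52.271562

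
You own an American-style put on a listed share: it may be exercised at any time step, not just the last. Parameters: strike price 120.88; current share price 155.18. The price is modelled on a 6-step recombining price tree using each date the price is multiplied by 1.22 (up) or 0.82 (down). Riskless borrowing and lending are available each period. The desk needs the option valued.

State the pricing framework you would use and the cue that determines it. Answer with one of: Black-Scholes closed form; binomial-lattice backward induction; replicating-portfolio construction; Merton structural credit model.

Key observation: an American put (K = 120.88, S₀ = 155.18) on a 6-date tree has no closed form — the optimal stopping decision is embedded and must be resolved recursively from expiry.

framework: binomial-lattice backward induction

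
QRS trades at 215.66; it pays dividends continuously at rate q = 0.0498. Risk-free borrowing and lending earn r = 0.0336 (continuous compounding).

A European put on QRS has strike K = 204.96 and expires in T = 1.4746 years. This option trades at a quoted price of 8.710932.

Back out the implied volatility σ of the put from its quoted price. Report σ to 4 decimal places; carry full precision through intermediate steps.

At σ = 0.1168 the Black–Scholes value reproduces the quote:
σ√T = 0.1168·√1.4746 = 0.141834
d₁ = (ln(S/K) + (r−q+σ²/2)T) / (σ√T) = (ln(215.66/204.96) + (0.0336−0.0498+0.1168²/2)·1.4746) / 0.141834 = (0.050888 − 0.013830) / 0.141834 = 0.261279
d₂ = d₁ − σ√T = 0.261279 − 0.141834 = 0.119445
e^{−rT} = 0.951661
e^{−qT} = 0.929196
N(−d₁) = 0.396939,  N(−d₂) = 0.452462
V = K·e^{−rT}·N(−d₂) − S·e^{−qT}·N(−d₁) = 88.253706 − 79.542774 = 8.710932 (the observed quote) — the price is monotone increasing in volatility, hence this σ is the only solution

sigma = 0.1168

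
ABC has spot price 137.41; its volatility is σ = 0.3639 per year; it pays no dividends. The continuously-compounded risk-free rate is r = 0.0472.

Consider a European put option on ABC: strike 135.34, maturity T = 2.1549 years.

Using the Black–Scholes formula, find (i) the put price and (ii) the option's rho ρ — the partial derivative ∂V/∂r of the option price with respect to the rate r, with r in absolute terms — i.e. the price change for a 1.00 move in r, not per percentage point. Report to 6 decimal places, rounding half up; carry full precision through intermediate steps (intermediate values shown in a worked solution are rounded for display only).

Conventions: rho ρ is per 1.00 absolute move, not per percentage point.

price = 20.399244
ρ = -136.791477

σ√T = 0.3639·√2.1549 = 0.534190
d₁ = (ln(S/K) + (r+σ²/2)T) / (σ√T) = (ln(137.41/135.34) + (0.0472+0.3639²/2)·2.1549) / 0.534190 = (0.015179 + 0.244391) / 0.534190 = 0.485913
d₂ = d₁ − σ√T = 0.485913 − 0.534190 = -0.048277
e^{−rT} = 0.903290
N(−d₁) = 0.313514,  N(−d₂) = 0.519252
Put price V = K·e^{−rT}·N(−d₂) − S·N(−d₁) = 63.479269 − 43.080025 = 20.399244
ρ = −K·T·e^{−rT}·N(−d₂) = -136.791477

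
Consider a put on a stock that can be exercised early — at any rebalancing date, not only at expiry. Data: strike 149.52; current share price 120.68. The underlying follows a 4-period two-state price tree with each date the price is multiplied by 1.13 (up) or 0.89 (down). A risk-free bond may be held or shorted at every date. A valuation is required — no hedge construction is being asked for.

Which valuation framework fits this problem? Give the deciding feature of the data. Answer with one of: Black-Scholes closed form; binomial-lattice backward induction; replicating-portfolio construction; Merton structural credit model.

framework: binomial-lattice backward induction

Key observation: the defining feature is the embedded early-exercise option across 4 discrete dates on the spot-120.68 tree; pricing the strike-149.52 put means working backward with an exercise test at every node.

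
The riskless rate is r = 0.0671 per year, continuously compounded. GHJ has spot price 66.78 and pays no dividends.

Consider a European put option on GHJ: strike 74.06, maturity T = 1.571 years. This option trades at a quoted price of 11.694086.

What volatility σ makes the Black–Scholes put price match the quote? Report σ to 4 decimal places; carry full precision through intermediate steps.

sigma = 0.3554

At σ = 0.3554 the Black–Scholes value reproduces the quote:
σ√T = 0.3554·√1.571 = 0.445457
d₁ = (ln(S/K) + (r+σ²/2)T) / (σ√T) = (ln(66.78/74.06) + (0.0671+0.3554²/2)·1.571) / 0.445457 = (-0.103472 + 0.204630) / 0.445457 = 0.227088
d₂ = d₁ − σ√T = 0.227088 − 0.445457 = -0.218368
e^{−rT} = 0.899952
N(−d₁) = 0.410178,  N(−d₂) = 0.586429
V = K·e^{−rT}·N(−d₂) − S·N(−d₁) = 39.085742 − 27.391656 = 11.694086 (matching the quote); vega is positive throughout, so no other σ reproduces this price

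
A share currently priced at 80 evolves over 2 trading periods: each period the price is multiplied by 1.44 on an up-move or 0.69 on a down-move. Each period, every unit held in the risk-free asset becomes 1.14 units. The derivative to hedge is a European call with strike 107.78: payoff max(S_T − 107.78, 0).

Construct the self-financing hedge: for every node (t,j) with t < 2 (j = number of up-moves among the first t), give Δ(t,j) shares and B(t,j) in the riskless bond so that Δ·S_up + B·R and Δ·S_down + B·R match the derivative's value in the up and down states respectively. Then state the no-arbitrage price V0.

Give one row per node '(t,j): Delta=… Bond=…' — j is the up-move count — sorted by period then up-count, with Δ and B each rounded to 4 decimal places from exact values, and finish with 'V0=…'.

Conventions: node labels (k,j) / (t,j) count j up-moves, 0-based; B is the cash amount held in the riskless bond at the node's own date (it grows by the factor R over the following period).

(0,0): Delta=0.5097 Bond=-24.6811
(1,0): Delta=0.0000 Bond=0.0000
(1,1): Delta=0.6725 Bond=-46.8942
V0=16.0964

Under the risk-neutral measure, an up-move has probability p* = (R−d)/(u−d) = 0.6000 and values discount at R = 1.14.
Expiry values: V(2,0)=0.0000, V(2,1)=0.0000, V(2,2)=58.1080
Node (1,0) S=55.2000: V=(p*·0.0000+(1−p*)·0.0000)/1.14=0.0000; Δ=(0.0000−0.0000)/(79.4880−38.0880)=0.0000; B=V−Δ·S=0.0000
Node (1,1) S=115.2000: V=(p*·58.1080+(1−p*)·0.0000)/1.14=30.5832; Δ=(58.1080−0.0000)/(165.8880−79.4880)=0.6725; B=V−Δ·S=-46.8942
Node (0,0) S=80.0000: V=(p*·30.5832+(1−p*)·0.0000)/1.14=16.0964; Δ=(30.5832−0.0000)/(115.2000−55.2000)=0.5097; B=V−Δ·S=-24.6811
Verification: the root portfolio costs Δ(0,0)·S0 + B(0,0) = 16.0964, matching V0.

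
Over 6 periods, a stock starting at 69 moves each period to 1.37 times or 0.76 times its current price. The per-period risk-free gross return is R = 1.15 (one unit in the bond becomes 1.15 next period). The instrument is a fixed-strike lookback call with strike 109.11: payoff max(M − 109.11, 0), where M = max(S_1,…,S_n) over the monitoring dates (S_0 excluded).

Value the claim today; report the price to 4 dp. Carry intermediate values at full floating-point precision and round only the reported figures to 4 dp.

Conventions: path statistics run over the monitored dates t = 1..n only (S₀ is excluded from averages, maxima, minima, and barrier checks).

price = 34.4057

Risk-neutral up-probability p* = (R−d)/(u−d) = (1.15−0.76)/(1.37−0.76) = 0.6393; the claim prices as the p*-weighted sum of path payoffs discounted by R^6.
Enumerate all 2^6 = 64 price paths (U = up ×1.37, D = down ×0.76); each path with k up-moves has probability p*^k·(1−p*)^(6−k).
DDDDDD: M=52.4400, payoff=0.0000, prob=0.002201
UDDDDD: M=94.5300, payoff=0.0000, prob=0.003901
DUDDDD: M=71.8428, payoff=0.0000, prob=0.003901
UUDDDD: M=129.5061, payoff=20.3961, prob=0.006916
DDUDDD: M=54.6005, payoff=0.0000, prob=0.003901
UDUDDD: M=98.4246, payoff=0.0000, prob=0.006916
DUUDDD: M=98.4246, payoff=0.0000, prob=0.006916
UUUDDD: M=177.4234, payoff=68.3134, prob=0.012260
DDDUDD: M=52.4400, payoff=0.0000, prob=0.003901
UDDUDD: M=94.5300, payoff=0.0000, prob=0.006916
DUDUDD: M=74.8027, payoff=0.0000, prob=0.006916
UUDUDD: M=134.8418, payoff=25.7318, prob=0.012260
DDUUDD: M=74.8027, payoff=0.0000, prob=0.006916
UDUUDD: M=134.8418, payoff=25.7318, prob=0.012260
DUUUDD: M=134.8418, payoff=25.7318, prob=0.012260
UUUUDD: M=243.0700, payoff=133.9600, prob=0.021733
DDDDUD: M=52.4400, payoff=0.0000, prob=0.003901
UDDDUD: M=94.5300, payoff=0.0000, prob=0.006916
DUDDUD: M=71.8428, payoff=0.0000, prob=0.006916
UUDDUD: M=129.5061, payoff=20.3961, prob=0.012260
DDUDUD: M=56.8501, payoff=0.0000, prob=0.006916
UDUDUD: M=102.4797, payoff=0.0000, prob=0.012260
DUUDUD: M=102.4797, payoff=0.0000, prob=0.012260
UUUDUD: M=184.7332, payoff=75.6232, prob=0.021733
DDDUUD: M=56.8501, payoff=0.0000, prob=0.006916
UDDUUD: M=102.4797, payoff=0.0000, prob=0.012260
DUDUUD: M=102.4797, payoff=0.0000, prob=0.012260
UUDUUD: M=184.7332, payoff=75.6232, prob=0.021733
DDUUUD: M=102.4797, payoff=0.0000, prob=0.012260
UDUUUD: M=184.7332, payoff=75.6232, prob=0.021733
DUUUUD: M=184.7332, payoff=75.6232, prob=0.021733
UUUUUD: M=333.0059, payoff=223.8959, prob=0.038527
DDDDDU: M=52.4400, payoff=0.0000, prob=0.003901
UDDDDU: M=94.5300, payoff=0.0000, prob=0.006916
DUDDDU: M=71.8428, payoff=0.0000, prob=0.006916
UUDDDU: M=129.5061, payoff=20.3961, prob=0.012260
DDUDDU: M=54.6005, payoff=0.0000, prob=0.006916
UDUDDU: M=98.4246, payoff=0.0000, prob=0.012260
DUUDDU: M=98.4246, payoff=0.0000, prob=0.012260
UUUDDU: M=177.4234, payoff=68.3134, prob=0.021733
DDDUDU: M=52.4400, payoff=0.0000, prob=0.006916
UDDUDU: M=94.5300, payoff=0.0000, prob=0.012260
DUDUDU: M=77.8846, payoff=0.0000, prob=0.012260
UUDUDU: M=140.3972, payoff=31.2872, prob=0.021733
DDUUDU: M=77.8846, payoff=0.0000, prob=0.012260
UDUUDU: M=140.3972, payoff=31.2872, prob=0.021733
DUUUDU: M=140.3972, payoff=31.2872, prob=0.021733
UUUUDU: M=253.0845, payoff=143.9745, prob=0.038527
DDDDUU: M=52.4400, payoff=0.0000, prob=0.006916
UDDDUU: M=94.5300, payoff=0.0000, prob=0.012260
DUDDUU: M=77.8846, payoff=0.0000, prob=0.012260
UUDDUU: M=140.3972, payoff=31.2872, prob=0.021733
DDUDUU: M=77.8846, payoff=0.0000, prob=0.012260
UDUDUU: M=140.3972, payoff=31.2872, prob=0.021733
DUUDUU: M=140.3972, payoff=31.2872, prob=0.021733
UUUDUU: M=253.0845, payoff=143.9745, prob=0.038527
DDDUUU: M=77.8846, payoff=0.0000, prob=0.012260
UDDUUU: M=140.3972, payoff=31.2872, prob=0.021733
DUDUUU: M=140.3972, payoff=31.2872, prob=0.021733
UUDUUU: M=253.0845, payoff=143.9745, prob=0.038527
DDUUUU: M=140.3972, payoff=31.2872, prob=0.021733
UDUUUU: M=253.0845, payoff=143.9745, prob=0.038527
DUUUUU: M=253.0845, payoff=143.9745, prob=0.038527
UUUUUU: M=456.2181, payoff=347.1081, prob=0.068298
Price = Σ prob·payoff / R^6 = 79.582546 / 2.313061 = 34.4057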